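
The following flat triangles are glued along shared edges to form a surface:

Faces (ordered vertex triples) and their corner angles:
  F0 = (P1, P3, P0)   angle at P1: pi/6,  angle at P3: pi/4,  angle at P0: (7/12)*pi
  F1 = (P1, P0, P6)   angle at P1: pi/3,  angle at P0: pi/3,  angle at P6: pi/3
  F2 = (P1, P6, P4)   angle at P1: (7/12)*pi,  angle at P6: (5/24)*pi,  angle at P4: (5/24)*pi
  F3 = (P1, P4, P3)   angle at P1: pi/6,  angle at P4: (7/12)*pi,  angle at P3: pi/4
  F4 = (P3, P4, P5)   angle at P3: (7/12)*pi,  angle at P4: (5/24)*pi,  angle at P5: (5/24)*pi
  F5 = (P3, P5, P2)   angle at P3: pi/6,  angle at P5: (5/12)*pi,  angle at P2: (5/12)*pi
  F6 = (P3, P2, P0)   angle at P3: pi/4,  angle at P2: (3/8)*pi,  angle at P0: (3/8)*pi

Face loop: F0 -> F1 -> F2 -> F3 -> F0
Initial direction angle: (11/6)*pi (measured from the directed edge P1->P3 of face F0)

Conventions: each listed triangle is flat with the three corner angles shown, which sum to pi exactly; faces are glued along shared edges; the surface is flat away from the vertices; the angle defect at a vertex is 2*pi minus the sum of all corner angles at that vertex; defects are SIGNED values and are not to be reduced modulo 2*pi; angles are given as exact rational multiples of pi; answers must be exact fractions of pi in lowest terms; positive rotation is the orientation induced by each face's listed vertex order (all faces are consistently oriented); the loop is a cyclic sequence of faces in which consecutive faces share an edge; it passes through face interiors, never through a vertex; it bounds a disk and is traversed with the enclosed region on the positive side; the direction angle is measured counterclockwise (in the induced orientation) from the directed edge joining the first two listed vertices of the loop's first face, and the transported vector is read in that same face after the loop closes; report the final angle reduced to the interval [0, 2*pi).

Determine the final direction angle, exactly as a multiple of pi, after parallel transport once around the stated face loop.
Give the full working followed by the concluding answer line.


enclosed vertex P1: corner angles sum to (5/4)*pi, defect = 2*pi - (5/4)*pi = (3/4)*pi
by Gauss-Bonnet the loop rotates the vector by the enclosed defect sum (positive orientation, mod 2*pi)
final angle = (11/6)*pi + (3/4)*pi = (7/12)*pi (mod 2*pi)

Answer: final direction angle = (7/12)*pi


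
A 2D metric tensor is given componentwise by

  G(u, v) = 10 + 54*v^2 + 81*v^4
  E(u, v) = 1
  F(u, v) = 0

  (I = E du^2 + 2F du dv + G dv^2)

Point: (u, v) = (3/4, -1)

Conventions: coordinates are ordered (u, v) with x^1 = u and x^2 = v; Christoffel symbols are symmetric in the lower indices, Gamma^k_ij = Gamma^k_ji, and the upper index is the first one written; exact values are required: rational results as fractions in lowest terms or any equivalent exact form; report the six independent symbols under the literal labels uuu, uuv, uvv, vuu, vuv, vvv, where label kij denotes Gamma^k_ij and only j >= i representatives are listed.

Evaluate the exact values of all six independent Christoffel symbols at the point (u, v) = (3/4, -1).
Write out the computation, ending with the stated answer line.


E = 1, F = 0, G = 145 at the point
E_u = 0, E_v = 0, F_u = 0, F_v = 0, G_u = 0, G_v = -432
EG - F^2 = 145;  g^inv = (1/145) * [[145, 0], [0, 1]]
first-kind symbols [ij,l] = (1/2)(d_i g_jl + d_j g_il - d_l g_ij): [uu,u] = E_u/2 = 0, [uu,v] = F_u - E_v/2 = 0, [uv,u] = E_v/2 = 0, [uv,v] = G_u/2 = 0, [vv,u] = F_v - G_u/2 = 0, [vv,v] = G_v/2 = -216
Gamma^u_ij = (G*[ij,u] - F*[ij,v])/(EG - F^2), Gamma^v_ij = (E*[ij,v] - F*[ij,u])/(EG - F^2)

Answer: Gamma_uuu = 0, Gamma_uuv = 0, Gamma_uvv = 0, Gamma_vuu = 0, Gamma_vuv = 0, Gamma_vvv = -216/145


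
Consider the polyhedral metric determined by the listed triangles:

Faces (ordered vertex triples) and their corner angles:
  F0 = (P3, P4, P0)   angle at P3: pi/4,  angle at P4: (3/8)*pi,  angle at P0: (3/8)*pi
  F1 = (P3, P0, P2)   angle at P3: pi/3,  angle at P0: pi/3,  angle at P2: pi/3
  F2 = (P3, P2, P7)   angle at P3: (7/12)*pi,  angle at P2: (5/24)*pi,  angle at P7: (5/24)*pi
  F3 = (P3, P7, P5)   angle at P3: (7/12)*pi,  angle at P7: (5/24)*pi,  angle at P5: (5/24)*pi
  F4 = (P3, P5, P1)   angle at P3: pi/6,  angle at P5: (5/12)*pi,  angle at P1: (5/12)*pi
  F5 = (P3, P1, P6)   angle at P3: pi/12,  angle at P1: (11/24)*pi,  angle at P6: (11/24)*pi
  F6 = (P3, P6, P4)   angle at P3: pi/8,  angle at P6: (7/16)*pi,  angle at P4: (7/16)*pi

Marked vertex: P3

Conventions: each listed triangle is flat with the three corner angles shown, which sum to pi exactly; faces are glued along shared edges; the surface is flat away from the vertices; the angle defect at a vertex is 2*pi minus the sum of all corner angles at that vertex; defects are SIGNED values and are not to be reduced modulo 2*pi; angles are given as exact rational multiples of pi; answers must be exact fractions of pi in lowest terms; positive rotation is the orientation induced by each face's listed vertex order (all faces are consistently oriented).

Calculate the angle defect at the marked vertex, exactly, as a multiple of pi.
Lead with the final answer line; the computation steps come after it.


Answer: defect(P3) = -pi/8

Sum of corner angles at P3: (17/8)*pi
defect = 2*pi - (17/8)*pi


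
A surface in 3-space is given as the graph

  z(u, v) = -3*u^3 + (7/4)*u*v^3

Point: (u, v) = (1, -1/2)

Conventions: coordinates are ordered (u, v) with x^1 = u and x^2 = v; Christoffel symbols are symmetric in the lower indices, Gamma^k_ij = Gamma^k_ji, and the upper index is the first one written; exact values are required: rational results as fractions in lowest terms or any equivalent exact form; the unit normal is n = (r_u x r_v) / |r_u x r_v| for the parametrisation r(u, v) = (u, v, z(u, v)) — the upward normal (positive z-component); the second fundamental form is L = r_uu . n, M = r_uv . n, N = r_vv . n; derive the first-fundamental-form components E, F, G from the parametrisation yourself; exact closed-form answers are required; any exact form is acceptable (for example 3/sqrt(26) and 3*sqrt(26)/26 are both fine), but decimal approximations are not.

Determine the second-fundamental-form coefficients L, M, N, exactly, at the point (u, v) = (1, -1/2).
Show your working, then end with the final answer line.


z_u = -295/32, z_v = 21/16, z_uu = -18, z_uv = 21/16, z_vv = -21/4
E = 88049/1024, F = -6195/512, G = 697/256; answer radicand W^2 = 89813/1024
unnormalised second-form numerators: l = -18, m = 21/16, n = -21/4; L = l/sqrt(89813/1024), and similarly M = m/sqrt(W^2), N = n/sqrt(W^2)

Answer: L = -576*sqrt(89813)/89813, M = 42*sqrt(89813)/89813, N = -168*sqrt(89813)/89813


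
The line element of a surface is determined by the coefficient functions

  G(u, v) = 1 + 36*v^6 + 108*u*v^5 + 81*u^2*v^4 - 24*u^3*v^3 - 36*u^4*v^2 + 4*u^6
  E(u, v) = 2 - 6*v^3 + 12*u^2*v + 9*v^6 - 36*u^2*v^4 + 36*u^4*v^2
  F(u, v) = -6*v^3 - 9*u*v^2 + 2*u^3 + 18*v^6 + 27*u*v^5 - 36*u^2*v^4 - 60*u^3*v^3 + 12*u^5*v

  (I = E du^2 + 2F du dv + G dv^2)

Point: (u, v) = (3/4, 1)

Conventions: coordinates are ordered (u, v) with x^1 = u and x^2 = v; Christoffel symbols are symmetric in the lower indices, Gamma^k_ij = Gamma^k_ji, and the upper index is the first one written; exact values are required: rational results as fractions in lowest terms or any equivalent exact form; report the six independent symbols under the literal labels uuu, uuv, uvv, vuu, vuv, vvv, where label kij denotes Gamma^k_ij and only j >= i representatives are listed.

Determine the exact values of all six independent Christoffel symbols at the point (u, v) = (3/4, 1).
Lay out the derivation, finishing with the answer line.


E = 185/64, F = -4191/256, G = 146185/1024 at the point
E_u = 99/4, E_v = -495/32, F_u = -7353/64, F_v = 6057/256, G_u = 17145/128, G_v = 24003/32
EG - F^2 = 148121/1024;  g^inv = (1024/148121) * [[146185/1024, 4191/256], [4191/256, 185/64]]
first-kind symbols [ij,l] = (1/2)(d_i g_jl + d_j g_il - d_l g_ij): [uu,u] = E_u/2 = 99/8, [uu,v] = F_u - E_v/2 = -3429/32, [uv,u] = E_v/2 = -495/64, [uv,v] = G_u/2 = 17145/256, [vv,u] = F_v - G_u/2 = -693/16, [vv,v] = G_v/2 = 24003/64
Gamma^u_ij = (G*[ij,u] - F*[ij,v])/(EG - F^2), Gamma^v_ij = (E*[ij,v] - F*[ij,u])/(EG - F^2)

Answer: Gamma_uuu = 12672/148121, Gamma_uuv = -7920/148121, Gamma_uvv = -44352/148121, Gamma_vuu = -109728/148121, Gamma_vuv = 68580/148121, Gamma_vvv = 384048/148121


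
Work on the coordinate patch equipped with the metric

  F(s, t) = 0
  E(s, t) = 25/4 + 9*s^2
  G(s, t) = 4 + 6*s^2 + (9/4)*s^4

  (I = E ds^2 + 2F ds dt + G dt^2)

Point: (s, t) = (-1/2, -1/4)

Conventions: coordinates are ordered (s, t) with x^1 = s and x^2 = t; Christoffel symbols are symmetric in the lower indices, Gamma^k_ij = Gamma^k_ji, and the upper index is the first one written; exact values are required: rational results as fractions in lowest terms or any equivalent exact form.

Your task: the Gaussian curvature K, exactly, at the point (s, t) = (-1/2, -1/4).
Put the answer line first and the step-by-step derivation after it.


Answer: K = -600/5491

E = 17/2, F = 0, G = 361/64, EG - F^2 = 6137/128 at the point
E_s = -9, E_t = 0, F_s = 0, F_t = 0, G_s = -57/8, G_t = 0
E_tt = 0, F_st = 0, G_ss = 75/4
Apply the Brioschi formula K = (det M1 - det M2)/(EG - F^2)^2 over the derivative matrices of E, F, G.
M1 = [[-E_tt/2 + F_st - G_ss/2, E_s/2, F_s - E_t/2], [F_t - G_s/2, E, F], [G_t/2, F, G]] = [[-75/8, -9/2, 0], [57/16, 17/2, 0], [0, 0, 361/64]]; det M1 = -735357/2048
M2 = [[0, E_t/2, G_s/2], [E_t/2, E, F], [G_s/2, F, G]] = [[0, 0, -57/16], [0, 17/2, 0], [-57/16, 0, 361/64]]; det M2 = -55233/512
det M1 - det M2 = -514425/2048; K = -514425/2048 / (6137/128)^2 = -600/5491


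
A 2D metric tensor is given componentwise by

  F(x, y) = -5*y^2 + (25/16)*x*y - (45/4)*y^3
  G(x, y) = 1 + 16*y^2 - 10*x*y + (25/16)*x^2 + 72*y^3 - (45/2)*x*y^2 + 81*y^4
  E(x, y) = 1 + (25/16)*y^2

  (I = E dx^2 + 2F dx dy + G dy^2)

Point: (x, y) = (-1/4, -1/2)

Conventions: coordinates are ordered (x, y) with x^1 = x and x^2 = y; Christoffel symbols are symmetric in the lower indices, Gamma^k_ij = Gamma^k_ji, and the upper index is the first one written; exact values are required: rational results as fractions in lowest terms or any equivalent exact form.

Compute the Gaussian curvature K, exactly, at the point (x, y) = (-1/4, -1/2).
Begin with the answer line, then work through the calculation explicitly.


Answer: K = -102400/190969

E = 89/64, F = 45/128, G = 337/256, EG - F^2 = 437/256 at the point
E_x = 0, E_y = -25/16, F_x = -25/32, F_y = -245/64, G_x = -45/32, G_y = -45/8
E_yy = 25/8, F_xy = 25/16, G_xx = 25/8
Apply the Brioschi formula K = (det M1 - det M2)/(EG - F^2)^2 over the derivative matrices of E, F, G.
M1 = [[-E_yy/2 + F_xy - G_xx/2, E_x/2, F_x - E_y/2], [F_y - G_x/2, E, F], [G_y/2, F, G]] = [[-25/16, 0, 0], [-25/8, 89/64, 45/128], [-45/16, 45/128, 337/256]]; det M1 = -10925/4096
M2 = [[0, E_y/2, G_x/2], [E_y/2, E, F], [G_x/2, F, G]] = [[0, -25/32, -45/64], [-25/32, 89/64, 45/128], [-45/64, 45/128, 337/256]]; det M2 = -4525/4096
det M1 - det M2 = -25/16; K = -25/16 / (437/256)^2 = -102400/190969


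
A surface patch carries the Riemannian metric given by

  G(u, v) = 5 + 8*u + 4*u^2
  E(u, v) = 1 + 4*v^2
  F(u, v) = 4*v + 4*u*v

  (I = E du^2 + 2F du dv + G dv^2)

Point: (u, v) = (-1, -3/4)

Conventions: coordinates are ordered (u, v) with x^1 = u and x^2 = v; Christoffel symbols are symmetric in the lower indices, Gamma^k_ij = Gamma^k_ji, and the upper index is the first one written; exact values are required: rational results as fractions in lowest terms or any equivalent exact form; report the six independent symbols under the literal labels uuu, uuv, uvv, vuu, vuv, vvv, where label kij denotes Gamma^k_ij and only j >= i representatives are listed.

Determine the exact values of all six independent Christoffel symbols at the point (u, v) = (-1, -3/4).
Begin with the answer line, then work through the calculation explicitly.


Answer: Gamma_uuu = 0, Gamma_uuv = -12/13, Gamma_uvv = 0, Gamma_vuu = 0, Gamma_vuv = 0, Gamma_vvv = 0

E = 13/4, F = 0, G = 1 at the point
E_u = 0, E_v = -6, F_u = -3, F_v = 0, G_u = 0, G_v = 0
EG - F^2 = 13/4;  g^inv = (4/13) * [[1, 0], [0, 13/4]]
first-kind symbols [ij,l] = (1/2)(d_i g_jl + d_j g_il - d_l g_ij): [uu,u] = E_u/2 = 0, [uu,v] = F_u - E_v/2 = 0, [uv,u] = E_v/2 = -3, [uv,v] = G_u/2 = 0, [vv,u] = F_v - G_u/2 = 0, [vv,v] = G_v/2 = 0
Gamma^u_ij = (G*[ij,u] - F*[ij,v])/(EG - F^2), Gamma^v_ij = (E*[ij,v] - F*[ij,u])/(EG - F^2)


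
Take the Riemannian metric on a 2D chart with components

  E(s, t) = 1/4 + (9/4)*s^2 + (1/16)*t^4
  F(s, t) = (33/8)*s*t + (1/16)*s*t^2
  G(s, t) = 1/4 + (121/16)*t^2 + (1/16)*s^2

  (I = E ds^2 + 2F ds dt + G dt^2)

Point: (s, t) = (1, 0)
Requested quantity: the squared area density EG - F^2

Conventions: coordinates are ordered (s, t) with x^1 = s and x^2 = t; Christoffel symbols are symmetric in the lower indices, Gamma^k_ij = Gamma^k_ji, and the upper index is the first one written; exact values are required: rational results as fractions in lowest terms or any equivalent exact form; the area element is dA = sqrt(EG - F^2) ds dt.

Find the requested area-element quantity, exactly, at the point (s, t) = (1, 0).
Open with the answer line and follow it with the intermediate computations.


Answer: EG - F^2 = 25/32

E = 5/2, F = 0, G = 5/16; EG - F^2 = 25/32


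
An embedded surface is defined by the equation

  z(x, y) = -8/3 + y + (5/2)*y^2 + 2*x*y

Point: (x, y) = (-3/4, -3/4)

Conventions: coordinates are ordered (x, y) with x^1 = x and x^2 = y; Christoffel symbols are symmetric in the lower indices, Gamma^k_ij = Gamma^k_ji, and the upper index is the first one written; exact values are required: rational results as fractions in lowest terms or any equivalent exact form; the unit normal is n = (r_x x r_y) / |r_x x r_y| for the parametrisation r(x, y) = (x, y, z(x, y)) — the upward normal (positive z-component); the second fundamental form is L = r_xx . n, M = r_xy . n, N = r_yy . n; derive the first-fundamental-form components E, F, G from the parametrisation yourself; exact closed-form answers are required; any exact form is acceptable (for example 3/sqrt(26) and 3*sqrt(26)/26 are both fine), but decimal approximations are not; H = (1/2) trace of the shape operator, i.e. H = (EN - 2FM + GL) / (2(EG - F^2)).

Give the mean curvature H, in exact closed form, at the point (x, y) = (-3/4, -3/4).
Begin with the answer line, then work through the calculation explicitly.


Answer: H = -296*sqrt(341)/116281

z_x = -3/2, z_y = -17/4, z_xx = 0, z_xy = 2, z_yy = 5
E = 13/4, F = 51/8, G = 305/16; answer radicand W^2 = 341/16
unnormalised second-form numerators: l = 0, m = 2, n = 5; L = l/sqrt(341/16), and similarly M = m/sqrt(W^2), N = n/sqrt(W^2)
H = (E*n - 2*F*m + G*l) / (2*(EG - F^2)*sqrt(W^2)); E*n - 2*F*m + G*l = -37/4, EG - F^2 = 341/16, so H = (-74/341)/sqrt(341/16)


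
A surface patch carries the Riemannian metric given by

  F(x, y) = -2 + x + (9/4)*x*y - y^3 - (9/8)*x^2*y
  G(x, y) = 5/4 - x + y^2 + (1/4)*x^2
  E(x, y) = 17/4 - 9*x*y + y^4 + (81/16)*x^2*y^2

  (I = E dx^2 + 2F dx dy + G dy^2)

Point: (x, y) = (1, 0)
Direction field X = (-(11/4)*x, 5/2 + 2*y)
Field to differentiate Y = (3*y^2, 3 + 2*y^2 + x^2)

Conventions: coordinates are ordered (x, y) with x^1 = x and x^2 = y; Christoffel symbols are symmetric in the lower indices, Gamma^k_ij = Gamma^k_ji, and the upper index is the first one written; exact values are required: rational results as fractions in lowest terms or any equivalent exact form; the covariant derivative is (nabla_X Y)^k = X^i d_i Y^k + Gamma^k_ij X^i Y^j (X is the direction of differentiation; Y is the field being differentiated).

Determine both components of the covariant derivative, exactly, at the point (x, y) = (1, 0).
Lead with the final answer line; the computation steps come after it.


Answer: (nabla_X Y)^x = 275/9, (nabla_X Y)^y = 550/9

E = 17/4, F = -1, G = 1/2 at the point
E_x = 0, E_y = -9, F_x = 1, F_y = 9/8, G_x = -1/2, G_y = 0
EG - F^2 = 9/8;  g^inv = (8/9) * [[1/2, 1], [1, 17/4]]
first-kind symbols [ij,l] = (1/2)(d_i g_jl + d_j g_il - d_l g_ij): [xx,x] = E_x/2 = 0, [xx,y] = F_x - E_y/2 = 11/2, [xy,x] = E_y/2 = -9/2, [xy,y] = G_x/2 = -1/4, [yy,x] = F_y - G_x/2 = 11/8, [yy,y] = G_y/2 = 0
Gamma^x_ij = (G*[ij,x] - F*[ij,y])/(EG - F^2), Gamma^y_ij = (E*[ij,y] - F*[ij,x])/(EG - F^2)
Gamma_xxx = 44/9, Gamma_xxy = -20/9, Gamma_xyy = 11/18, Gamma_yxx = 187/9, Gamma_yxy = -89/18, Gamma_yyy = 11/9
X = (-11/4, 5/2), Y = (0, 4) at the point


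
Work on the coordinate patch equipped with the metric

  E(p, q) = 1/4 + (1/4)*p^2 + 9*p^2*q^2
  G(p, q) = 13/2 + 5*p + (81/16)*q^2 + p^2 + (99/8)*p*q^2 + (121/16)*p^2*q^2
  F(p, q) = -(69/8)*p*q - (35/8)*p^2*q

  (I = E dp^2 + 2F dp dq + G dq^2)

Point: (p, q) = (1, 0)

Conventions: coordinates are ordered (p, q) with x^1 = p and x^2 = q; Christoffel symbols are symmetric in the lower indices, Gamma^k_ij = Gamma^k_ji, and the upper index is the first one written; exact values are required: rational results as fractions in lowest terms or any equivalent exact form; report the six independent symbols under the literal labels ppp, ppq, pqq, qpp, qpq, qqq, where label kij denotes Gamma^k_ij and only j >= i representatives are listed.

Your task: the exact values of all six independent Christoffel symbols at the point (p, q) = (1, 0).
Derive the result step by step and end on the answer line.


E = 1/2, F = 0, G = 25/2 at the point
E_p = 1/2, E_q = 0, F_p = 0, F_q = -13, G_p = 7, G_q = 0
EG - F^2 = 25/4;  g^inv = (4/25) * [[25/2, 0], [0, 1/2]]
first-kind symbols [ij,l] = (1/2)(d_i g_jl + d_j g_il - d_l g_ij): [pp,p] = E_p/2 = 1/4, [pp,q] = F_p - E_q/2 = 0, [pq,p] = E_q/2 = 0, [pq,q] = G_p/2 = 7/2, [qq,p] = F_q - G_p/2 = -33/2, [qq,q] = G_q/2 = 0
Gamma^p_ij = (G*[ij,p] - F*[ij,q])/(EG - F^2), Gamma^q_ij = (E*[ij,q] - F*[ij,p])/(EG - F^2)

Answer: Gamma_ppp = 1/2, Gamma_ppq = 0, Gamma_pqq = -33, Gamma_qpp = 0, Gamma_qpq = 7/25, Gamma_qqq = 0


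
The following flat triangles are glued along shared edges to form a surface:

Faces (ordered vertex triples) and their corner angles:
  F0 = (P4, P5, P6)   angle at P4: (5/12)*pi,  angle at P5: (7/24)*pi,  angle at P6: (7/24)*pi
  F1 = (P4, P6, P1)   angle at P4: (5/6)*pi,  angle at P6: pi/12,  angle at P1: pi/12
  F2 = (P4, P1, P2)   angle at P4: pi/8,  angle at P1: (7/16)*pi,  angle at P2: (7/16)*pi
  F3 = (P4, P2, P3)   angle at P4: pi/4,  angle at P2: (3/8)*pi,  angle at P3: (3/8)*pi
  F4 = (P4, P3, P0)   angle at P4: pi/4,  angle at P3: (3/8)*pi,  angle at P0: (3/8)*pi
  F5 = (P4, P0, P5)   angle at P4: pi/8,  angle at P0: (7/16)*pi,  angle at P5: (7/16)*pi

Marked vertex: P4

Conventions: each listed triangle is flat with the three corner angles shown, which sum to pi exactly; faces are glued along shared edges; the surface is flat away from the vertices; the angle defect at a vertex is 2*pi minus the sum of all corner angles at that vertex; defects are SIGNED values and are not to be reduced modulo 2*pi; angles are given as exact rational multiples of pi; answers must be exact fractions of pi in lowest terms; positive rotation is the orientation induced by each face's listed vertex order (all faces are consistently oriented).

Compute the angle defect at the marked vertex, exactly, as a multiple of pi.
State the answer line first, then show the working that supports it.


Answer: defect(P4) = 0

Sum of corner angles at P4: 2*pi
defect = 2*pi - 2*pi


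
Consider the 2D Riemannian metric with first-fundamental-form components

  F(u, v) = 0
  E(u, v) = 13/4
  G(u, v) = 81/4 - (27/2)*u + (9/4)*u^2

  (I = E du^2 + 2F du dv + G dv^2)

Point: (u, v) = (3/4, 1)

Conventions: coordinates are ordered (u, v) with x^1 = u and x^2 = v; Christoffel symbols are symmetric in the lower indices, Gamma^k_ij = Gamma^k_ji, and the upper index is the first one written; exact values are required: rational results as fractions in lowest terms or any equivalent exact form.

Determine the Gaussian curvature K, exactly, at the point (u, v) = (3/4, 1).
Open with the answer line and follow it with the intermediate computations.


Answer: K = 0

E = 13/4, F = 0, G = 729/64, EG - F^2 = 9477/256 at the point
E_u = 0, E_v = 0, F_u = 0, F_v = 0, G_u = -81/8, G_v = 0
E_vv = 0, F_uv = 0, G_uu = 9/2
Apply the Brioschi formula K = (det M1 - det M2)/(EG - F^2)^2 over the derivative matrices of E, F, G.
M1 = [[-E_vv/2 + F_uv - G_uu/2, E_u/2, F_u - E_v/2], [F_v - G_u/2, E, F], [G_v/2, F, G]] = [[-9/4, 0, 0], [81/16, 13/4, 0], [0, 0, 729/64]]; det M1 = -85293/1024
M2 = [[0, E_v/2, G_u/2], [E_v/2, E, F], [G_u/2, F, G]] = [[0, 0, -81/16], [0, 13/4, 0], [-81/16, 0, 729/64]]; det M2 = -85293/1024
det M1 - det M2 = 0; K = 0 / (9477/256)^2 = 0


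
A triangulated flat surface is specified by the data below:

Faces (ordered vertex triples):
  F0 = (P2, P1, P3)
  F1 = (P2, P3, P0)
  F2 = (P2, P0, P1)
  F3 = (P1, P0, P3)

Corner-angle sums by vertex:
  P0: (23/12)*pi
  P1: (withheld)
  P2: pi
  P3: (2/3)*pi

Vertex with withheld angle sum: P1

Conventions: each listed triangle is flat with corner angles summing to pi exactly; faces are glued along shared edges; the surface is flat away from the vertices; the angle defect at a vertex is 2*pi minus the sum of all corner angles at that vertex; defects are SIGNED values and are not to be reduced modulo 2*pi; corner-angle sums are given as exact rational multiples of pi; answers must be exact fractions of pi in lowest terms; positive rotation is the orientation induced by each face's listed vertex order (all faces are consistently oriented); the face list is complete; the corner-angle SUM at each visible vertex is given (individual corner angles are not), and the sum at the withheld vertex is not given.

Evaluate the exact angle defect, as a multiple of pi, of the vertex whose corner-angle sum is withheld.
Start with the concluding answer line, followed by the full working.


Answer: defect(P1) = (19/12)*pi

V = 4, E = 6, F = 4; chi = V - E + F = 2
Gauss-Bonnet: total defect = 2*pi*chi = 4*pi; visible defects sum to (29/12)*pi


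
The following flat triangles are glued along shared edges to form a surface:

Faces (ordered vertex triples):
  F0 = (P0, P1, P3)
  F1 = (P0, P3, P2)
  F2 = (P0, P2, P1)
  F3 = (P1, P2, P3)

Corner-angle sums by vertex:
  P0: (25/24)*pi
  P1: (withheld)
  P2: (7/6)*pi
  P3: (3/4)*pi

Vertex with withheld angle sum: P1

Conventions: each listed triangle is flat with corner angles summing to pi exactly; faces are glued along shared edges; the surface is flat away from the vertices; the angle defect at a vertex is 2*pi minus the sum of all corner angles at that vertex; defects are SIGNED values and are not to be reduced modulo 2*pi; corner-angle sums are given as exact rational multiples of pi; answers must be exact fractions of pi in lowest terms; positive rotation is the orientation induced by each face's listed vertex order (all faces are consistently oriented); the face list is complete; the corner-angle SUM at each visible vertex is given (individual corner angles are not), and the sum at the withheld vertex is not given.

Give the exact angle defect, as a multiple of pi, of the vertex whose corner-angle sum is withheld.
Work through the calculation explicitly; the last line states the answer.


V = 4, E = 6, F = 4; chi = V - E + F = 2
Gauss-Bonnet: total defect = 2*pi*chi = 4*pi; visible defects sum to (73/24)*pi

Answer: defect(P1) = (23/24)*pi


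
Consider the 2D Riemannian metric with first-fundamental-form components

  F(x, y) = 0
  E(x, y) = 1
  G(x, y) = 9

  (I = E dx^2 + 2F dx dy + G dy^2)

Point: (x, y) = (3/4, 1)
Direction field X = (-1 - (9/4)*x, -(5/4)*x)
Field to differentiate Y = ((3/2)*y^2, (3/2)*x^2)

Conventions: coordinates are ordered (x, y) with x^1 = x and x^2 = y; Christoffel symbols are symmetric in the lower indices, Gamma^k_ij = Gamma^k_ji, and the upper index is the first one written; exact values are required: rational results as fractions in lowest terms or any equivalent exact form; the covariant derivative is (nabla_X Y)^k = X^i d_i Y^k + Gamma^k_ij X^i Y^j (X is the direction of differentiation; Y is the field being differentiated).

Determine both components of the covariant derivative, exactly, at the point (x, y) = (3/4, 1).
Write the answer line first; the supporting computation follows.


Answer: (nabla_X Y)^x = -45/16, (nabla_X Y)^y = -387/64

E = 1, F = 0, G = 9 at the point
E_x = 0, E_y = 0, F_x = 0, F_y = 0, G_x = 0, G_y = 0
EG - F^2 = 9;  g^inv = (1/9) * [[9, 0], [0, 1]]
first-kind symbols [ij,l] = (1/2)(d_i g_jl + d_j g_il - d_l g_ij): [xx,x] = E_x/2 = 0, [xx,y] = F_x - E_y/2 = 0, [xy,x] = E_y/2 = 0, [xy,y] = G_x/2 = 0, [yy,x] = F_y - G_x/2 = 0, [yy,y] = G_y/2 = 0
Gamma^x_ij = (G*[ij,x] - F*[ij,y])/(EG - F^2), Gamma^y_ij = (E*[ij,y] - F*[ij,x])/(EG - F^2)
Gamma_xxx = 0, Gamma_xxy = 0, Gamma_xyy = 0, Gamma_yxx = 0, Gamma_yxy = 0, Gamma_yyy = 0
X = (-43/16, -15/16), Y = (3/2, 27/32) at the point


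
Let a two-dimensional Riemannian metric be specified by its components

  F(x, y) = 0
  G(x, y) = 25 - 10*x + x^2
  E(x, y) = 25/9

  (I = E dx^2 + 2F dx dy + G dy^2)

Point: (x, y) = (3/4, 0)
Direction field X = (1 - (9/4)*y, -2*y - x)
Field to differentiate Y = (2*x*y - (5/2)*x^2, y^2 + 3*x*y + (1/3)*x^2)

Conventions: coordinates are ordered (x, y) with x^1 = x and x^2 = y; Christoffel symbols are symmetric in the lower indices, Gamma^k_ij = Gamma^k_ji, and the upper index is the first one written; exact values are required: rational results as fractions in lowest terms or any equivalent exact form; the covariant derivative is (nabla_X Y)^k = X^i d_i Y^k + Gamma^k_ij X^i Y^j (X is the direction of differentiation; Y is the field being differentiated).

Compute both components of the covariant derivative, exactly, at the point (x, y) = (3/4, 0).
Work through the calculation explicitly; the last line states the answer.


E = 25/9, F = 0, G = 289/16 at the point
E_x = 0, E_y = 0, F_x = 0, F_y = 0, G_x = -17/2, G_y = 0
EG - F^2 = 7225/144;  g^inv = (144/7225) * [[289/16, 0], [0, 25/9]]
first-kind symbols [ij,l] = (1/2)(d_i g_jl + d_j g_il - d_l g_ij): [xx,x] = E_x/2 = 0, [xx,y] = F_x - E_y/2 = 0, [xy,x] = E_y/2 = 0, [xy,y] = G_x/2 = -17/4, [yy,x] = F_y - G_x/2 = 17/4, [yy,y] = G_y/2 = 0
Gamma^x_ij = (G*[ij,x] - F*[ij,y])/(EG - F^2), Gamma^y_ij = (E*[ij,y] - F*[ij,x])/(EG - F^2)
Gamma_xxx = 0, Gamma_xxy = 0, Gamma_xyy = 153/100, Gamma_yxx = 0, Gamma_yxy = -4/17, Gamma_yyy = 0
X = (1, -3/4), Y = (-45/32, 3/16) at the point

Answer: (nabla_X Y)^x = -32577/6400, (nabla_X Y)^y = -805/544


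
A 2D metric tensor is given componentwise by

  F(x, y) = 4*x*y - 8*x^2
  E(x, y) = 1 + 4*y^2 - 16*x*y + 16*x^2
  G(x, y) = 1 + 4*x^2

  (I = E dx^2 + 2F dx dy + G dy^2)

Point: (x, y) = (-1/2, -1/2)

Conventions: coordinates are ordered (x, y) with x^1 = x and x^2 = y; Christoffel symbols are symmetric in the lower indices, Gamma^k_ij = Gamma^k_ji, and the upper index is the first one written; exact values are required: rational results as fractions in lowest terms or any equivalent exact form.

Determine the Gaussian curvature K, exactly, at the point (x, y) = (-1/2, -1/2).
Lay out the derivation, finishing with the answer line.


E = 2, F = -1, G = 2, EG - F^2 = 3 at the point
E_x = -8, E_y = 4, F_x = 6, F_y = -2, G_x = -4, G_y = 0
E_yy = 8, F_xy = 4, G_xx = 8
K follows from Brioschi's formula, (det M1 - det M2)/(EG - F^2)^2.
M1 = [[-E_yy/2 + F_xy - G_xx/2, E_x/2, F_x - E_y/2], [F_y - G_x/2, E, F], [G_y/2, F, G]] = [[-4, -4, 4], [0, 2, -1], [0, -1, 2]]; det M1 = -12
M2 = [[0, E_y/2, G_x/2], [E_y/2, E, F], [G_x/2, F, G]] = [[0, 2, -2], [2, 2, -1], [-2, -1, 2]]; det M2 = -8
det M1 - det M2 = -4; K = -4 / (3)^2 = -4/9

Answer: K = -4/9


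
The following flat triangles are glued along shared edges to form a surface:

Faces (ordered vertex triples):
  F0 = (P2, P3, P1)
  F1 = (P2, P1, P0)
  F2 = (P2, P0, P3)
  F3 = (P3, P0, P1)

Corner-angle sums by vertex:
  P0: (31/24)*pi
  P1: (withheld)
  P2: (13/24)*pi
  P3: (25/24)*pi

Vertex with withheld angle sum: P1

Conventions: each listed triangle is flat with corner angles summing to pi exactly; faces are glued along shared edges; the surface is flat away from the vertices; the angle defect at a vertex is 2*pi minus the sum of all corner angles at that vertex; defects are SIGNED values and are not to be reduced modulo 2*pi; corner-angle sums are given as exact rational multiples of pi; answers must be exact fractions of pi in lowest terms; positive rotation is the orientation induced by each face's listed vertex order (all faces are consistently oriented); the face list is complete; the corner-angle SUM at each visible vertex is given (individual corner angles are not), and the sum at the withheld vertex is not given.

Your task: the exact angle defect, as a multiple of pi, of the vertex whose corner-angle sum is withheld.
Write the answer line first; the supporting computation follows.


Answer: defect(P1) = (7/8)*pi

V = 4, E = 6, F = 4; chi = V - E + F = 2
Gauss-Bonnet: total defect = 2*pi*chi = 4*pi; visible defects sum to (25/8)*pi


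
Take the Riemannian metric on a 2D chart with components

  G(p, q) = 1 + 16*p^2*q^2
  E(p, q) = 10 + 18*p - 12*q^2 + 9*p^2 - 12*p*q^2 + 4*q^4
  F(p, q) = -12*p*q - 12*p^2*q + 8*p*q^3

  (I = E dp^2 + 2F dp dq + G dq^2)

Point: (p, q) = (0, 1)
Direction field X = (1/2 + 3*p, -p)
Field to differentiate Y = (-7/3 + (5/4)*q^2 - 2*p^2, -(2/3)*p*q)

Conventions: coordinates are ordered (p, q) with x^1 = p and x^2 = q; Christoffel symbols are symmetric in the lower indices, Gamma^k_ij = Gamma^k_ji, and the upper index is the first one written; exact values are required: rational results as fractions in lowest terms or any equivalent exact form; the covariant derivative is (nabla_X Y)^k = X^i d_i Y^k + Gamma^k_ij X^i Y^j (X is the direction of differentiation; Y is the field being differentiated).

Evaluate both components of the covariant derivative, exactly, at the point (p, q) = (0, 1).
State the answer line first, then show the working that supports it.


Answer: (nabla_X Y)^p = -13/16, (nabla_X Y)^q = -1/3

E = 2, F = 0, G = 1 at the point
E_p = 6, E_q = -8, F_p = -4, F_q = 0, G_p = 0, G_q = 0
EG - F^2 = 2;  g^inv = (1/2) * [[1, 0], [0, 2]]
first-kind symbols [ij,l] = (1/2)(d_i g_jl + d_j g_il - d_l g_ij): [pp,p] = E_p/2 = 3, [pp,q] = F_p - E_q/2 = 0, [pq,p] = E_q/2 = -4, [pq,q] = G_p/2 = 0, [qq,p] = F_q - G_p/2 = 0, [qq,q] = G_q/2 = 0
Gamma^p_ij = (G*[ij,p] - F*[ij,q])/(EG - F^2), Gamma^q_ij = (E*[ij,q] - F*[ij,p])/(EG - F^2)
Gamma_ppp = 3/2, Gamma_ppq = -2, Gamma_pqq = 0, Gamma_qpp = 0, Gamma_qpq = 0, Gamma_qqq = 0
X = (1/2, 0), Y = (-13/12, 0) at the point


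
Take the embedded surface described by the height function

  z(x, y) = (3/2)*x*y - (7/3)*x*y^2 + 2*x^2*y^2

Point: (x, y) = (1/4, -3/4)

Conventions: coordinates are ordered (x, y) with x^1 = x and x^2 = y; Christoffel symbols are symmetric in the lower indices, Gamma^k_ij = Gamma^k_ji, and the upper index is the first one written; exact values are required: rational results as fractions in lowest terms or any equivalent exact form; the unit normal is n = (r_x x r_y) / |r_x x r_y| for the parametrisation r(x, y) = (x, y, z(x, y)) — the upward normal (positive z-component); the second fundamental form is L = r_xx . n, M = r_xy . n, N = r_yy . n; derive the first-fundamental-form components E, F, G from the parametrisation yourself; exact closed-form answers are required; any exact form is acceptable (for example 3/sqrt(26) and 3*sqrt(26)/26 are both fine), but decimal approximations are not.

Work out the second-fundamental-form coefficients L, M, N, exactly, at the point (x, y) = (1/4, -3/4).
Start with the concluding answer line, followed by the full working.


Answer: L = 36*sqrt(5)/85, M = 56*sqrt(5)/85, N = -44*sqrt(5)/255

z_x = -15/8, z_y = 17/16, z_xx = 9/4, z_xy = 7/2, z_yy = -11/12
E = 289/64, F = -255/128, G = 545/256; answer radicand W^2 = 1445/256
unnormalised second-form numerators: l = 9/4, m = 7/2, n = -11/12; L = l/sqrt(1445/256), and similarly M = m/sqrt(W^2), N = n/sqrt(W^2)


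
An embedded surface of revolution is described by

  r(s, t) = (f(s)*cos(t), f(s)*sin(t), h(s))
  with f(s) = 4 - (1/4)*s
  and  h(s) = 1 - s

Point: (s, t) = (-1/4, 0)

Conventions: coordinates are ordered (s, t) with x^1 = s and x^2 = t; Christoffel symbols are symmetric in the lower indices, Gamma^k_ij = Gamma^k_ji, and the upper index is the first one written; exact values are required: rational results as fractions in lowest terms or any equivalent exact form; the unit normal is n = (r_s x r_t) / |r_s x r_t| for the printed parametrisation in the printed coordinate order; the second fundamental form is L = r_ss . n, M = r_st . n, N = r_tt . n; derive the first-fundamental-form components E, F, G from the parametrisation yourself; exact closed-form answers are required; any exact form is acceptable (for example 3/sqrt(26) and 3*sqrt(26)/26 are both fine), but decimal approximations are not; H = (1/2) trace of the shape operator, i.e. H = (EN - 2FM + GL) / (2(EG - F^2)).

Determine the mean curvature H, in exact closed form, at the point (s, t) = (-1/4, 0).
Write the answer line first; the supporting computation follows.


Answer: H = -32*sqrt(17)/1105

f = 65/16, f' = -1/4, f'' = 0, h' = -1, h'' = 0
E = 17/16, F = 0, G = 4225/256; answer radicand W^2 = 17/16
unnormalised second-form numerators: l = 0, m = 0, n = -65/16; L = l/sqrt(17/16), and similarly M = m/sqrt(W^2), N = n/sqrt(W^2)
H = (E*n - 2*F*m + G*l) / (2*(EG - F^2)*sqrt(W^2)); E*n - 2*F*m + G*l = -1105/256, EG - F^2 = 71825/4096, so H = (-8/65)/sqrt(17/16)


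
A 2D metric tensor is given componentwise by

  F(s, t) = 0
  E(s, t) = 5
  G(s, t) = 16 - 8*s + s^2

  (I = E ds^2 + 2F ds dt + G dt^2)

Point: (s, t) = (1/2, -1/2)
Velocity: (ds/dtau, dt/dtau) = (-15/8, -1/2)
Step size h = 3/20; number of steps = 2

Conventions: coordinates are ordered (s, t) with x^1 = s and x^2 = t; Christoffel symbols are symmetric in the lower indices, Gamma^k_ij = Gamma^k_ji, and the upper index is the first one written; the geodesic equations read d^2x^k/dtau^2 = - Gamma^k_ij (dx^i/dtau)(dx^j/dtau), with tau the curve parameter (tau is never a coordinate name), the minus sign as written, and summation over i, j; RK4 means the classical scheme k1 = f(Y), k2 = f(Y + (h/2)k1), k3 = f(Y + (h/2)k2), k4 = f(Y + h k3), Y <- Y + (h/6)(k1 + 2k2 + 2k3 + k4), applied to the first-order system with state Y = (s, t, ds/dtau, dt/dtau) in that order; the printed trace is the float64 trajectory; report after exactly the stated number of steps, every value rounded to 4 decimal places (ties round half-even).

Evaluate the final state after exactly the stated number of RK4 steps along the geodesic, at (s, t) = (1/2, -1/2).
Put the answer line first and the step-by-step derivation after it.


Answer: s = -0.0693, t = -0.6291, ds/dtau = -1.9170, dt/dtau = -0.3699

f(Y) = (ds/dtau, dt/dtau, -Gamma^s_ij Y'^i Y'^j, -Gamma^t_ij Y'^i Y'^j) with the Gammas evaluated at the stage position; h = 0.150000; intermediate values shown to 6 dp
step 0: s = 0.5000, t = -0.5000, ds/dtau = -1.8750, dt/dtau = -0.5000
step 1:
  k1: at (s, t) = (0.500000, -0.500000), (ds/dtau, dt/dtau) = (-1.875000, -0.500000); Gamma_sss = 0.000000, Gamma_sst = 0.000000, Gamma_stt = 0.700000, Gamma_tss = 0.000000, Gamma_tst = -0.285714, Gamma_ttt = 0.000000; k1 = (-1.875000, -0.500000, -0.175000, 0.535714)
  k2: at (s, t) = (0.359375, -0.537500), (ds/dtau, dt/dtau) = (-1.888125, -0.459821); Gamma_sss = 0.000000, Gamma_sst = 0.000000, Gamma_stt = 0.728125, Gamma_tss = 0.000000, Gamma_tst = -0.274678, Gamma_ttt = 0.000000; k2 = (-1.888125, -0.459821, -0.153952, 0.476951)
  k3: at (s, t) = (0.358391, -0.534487), (ds/dtau, dt/dtau) = (-1.886546, -0.464229); Gamma_sss = 0.000000, Gamma_sst = 0.000000, Gamma_stt = 0.728322, Gamma_tss = 0.000000, Gamma_tst = -0.274604, Gamma_ttt = 0.000000; k3 = (-1.886546, -0.464229, -0.156959, 0.480990)
  k4: at (s, t) = (0.217018, -0.569634), (ds/dtau, dt/dtau) = (-1.898544, -0.427851); Gamma_sss = 0.000000, Gamma_sst = 0.000000, Gamma_stt = 0.756596, Gamma_tss = 0.000000, Gamma_tst = -0.264342, Gamma_ttt = 0.000000; k4 = (-1.898544, -0.427851, -0.138500, 0.429447)
  Y <- Y + (h/6)(k1 + 2k2 + 2k3 + k4): s = 0.2169, t = -0.5694, ds/dtau = -1.8984, dt/dtau = -0.4280
step 2:
  k1: at (s, t) = (0.216928, -0.569399), (ds/dtau, dt/dtau) = (-1.898383, -0.427974); Gamma_sss = 0.000000, Gamma_sst = 0.000000, Gamma_stt = 0.756614, Gamma_tss = 0.000000, Gamma_tst = -0.264335, Gamma_ttt = 0.000000; k1 = (-1.898383, -0.427974, -0.138583, 0.429523)
  k2: at (s, t) = (0.074549, -0.601497), (ds/dtau, dt/dtau) = (-1.908777, -0.395760); Gamma_sss = 0.000000, Gamma_sst = 0.000000, Gamma_stt = 0.785090, Gamma_tss = 0.000000, Gamma_tst = -0.254748, Gamma_ttt = 0.000000; k2 = (-1.908777, -0.395760, -0.122965, 0.384882)
  k3: at (s, t) = (0.073770, -0.599081), (ds/dtau, dt/dtau) = (-1.907605, -0.399108); Gamma_sss = 0.000000, Gamma_sst = 0.000000, Gamma_stt = 0.785246, Gamma_tss = 0.000000, Gamma_tst = -0.254697, Gamma_ttt = 0.000000; k3 = (-1.907605, -0.399108, -0.125080, 0.387822)
  k4: at (s, t) = (-0.069213, -0.629265), (ds/dtau, dt/dtau) = (-1.917145, -0.369801); Gamma_sss = 0.000000, Gamma_sst = 0.000000, Gamma_stt = 0.813843, Gamma_tss = 0.000000, Gamma_tst = -0.245748, Gamma_ttt = 0.000000; k4 = (-1.917145, -0.369801, -0.111295, 0.348451)
  Y <- Y + (h/6)(k1 + 2k2 + 2k3 + k4): s = -0.0693, t = -0.6291, ds/dtau = -1.9170, dt/dtau = -0.3699


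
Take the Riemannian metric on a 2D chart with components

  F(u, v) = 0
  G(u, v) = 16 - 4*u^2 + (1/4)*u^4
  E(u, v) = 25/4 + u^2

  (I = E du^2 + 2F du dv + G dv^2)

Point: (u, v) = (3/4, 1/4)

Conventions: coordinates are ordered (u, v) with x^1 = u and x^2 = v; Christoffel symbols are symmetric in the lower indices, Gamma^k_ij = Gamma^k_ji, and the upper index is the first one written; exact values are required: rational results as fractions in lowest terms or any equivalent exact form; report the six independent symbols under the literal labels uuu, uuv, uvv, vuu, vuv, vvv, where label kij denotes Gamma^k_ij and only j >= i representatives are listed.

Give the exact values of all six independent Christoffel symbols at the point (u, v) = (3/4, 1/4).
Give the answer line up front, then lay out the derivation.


Answer: Gamma_uuu = 12/109, Gamma_uuv = 0, Gamma_uvv = 357/872, Gamma_vuu = 0, Gamma_vuv = -24/119, Gamma_vvv = 0

E = 109/16, F = 0, G = 14161/1024 at the point
E_u = 3/2, E_v = 0, F_u = 0, F_v = 0, G_u = -357/64, G_v = 0
EG - F^2 = 1543549/16384;  g^inv = (16384/1543549) * [[14161/1024, 0], [0, 109/16]]
first-kind symbols [ij,l] = (1/2)(d_i g_jl + d_j g_il - d_l g_ij): [uu,u] = E_u/2 = 3/4, [uu,v] = F_u - E_v/2 = 0, [uv,u] = E_v/2 = 0, [uv,v] = G_u/2 = -357/128, [vv,u] = F_v - G_u/2 = 357/128, [vv,v] = G_v/2 = 0
Gamma^u_ij = (G*[ij,u] - F*[ij,v])/(EG - F^2), Gamma^v_ij = (E*[ij,v] - F*[ij,u])/(EG - F^2)


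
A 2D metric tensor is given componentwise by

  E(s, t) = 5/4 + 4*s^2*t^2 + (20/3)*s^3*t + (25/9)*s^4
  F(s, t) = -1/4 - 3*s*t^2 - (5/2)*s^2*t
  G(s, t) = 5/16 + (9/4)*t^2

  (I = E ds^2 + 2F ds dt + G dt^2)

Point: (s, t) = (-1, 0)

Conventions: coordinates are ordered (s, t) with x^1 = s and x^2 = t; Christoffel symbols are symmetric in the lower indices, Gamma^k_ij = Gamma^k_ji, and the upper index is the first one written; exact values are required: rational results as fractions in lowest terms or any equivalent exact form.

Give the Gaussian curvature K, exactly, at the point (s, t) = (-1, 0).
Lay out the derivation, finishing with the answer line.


E = 145/36, F = -1/4, G = 5/16, EG - F^2 = 689/576 at the point
E_s = -100/9, E_t = -20/3, F_s = 0, F_t = -5/2, G_s = 0, G_t = 0
E_tt = 8, F_st = 5, G_ss = 0
K follows from Brioschi's formula, (det M1 - det M2)/(EG - F^2)^2.
M1 = [[-E_tt/2 + F_st - G_ss/2, E_s/2, F_s - E_t/2], [F_t - G_s/2, E, F], [G_t/2, F, G]] = [[1, -50/9, 10/3], [-5/2, 145/36, -1/4], [0, -1/4, 5/16]]; det M1 = -611/576
M2 = [[0, E_t/2, G_s/2], [E_t/2, E, F], [G_s/2, F, G]] = [[0, -10/3, 0], [-10/3, 145/36, -1/4], [0, -1/4, 5/16]]; det M2 = -125/36
det M1 - det M2 = 463/192; K = 463/192 / (689/576)^2 = 800064/474721

Answer: K = 800064/474721


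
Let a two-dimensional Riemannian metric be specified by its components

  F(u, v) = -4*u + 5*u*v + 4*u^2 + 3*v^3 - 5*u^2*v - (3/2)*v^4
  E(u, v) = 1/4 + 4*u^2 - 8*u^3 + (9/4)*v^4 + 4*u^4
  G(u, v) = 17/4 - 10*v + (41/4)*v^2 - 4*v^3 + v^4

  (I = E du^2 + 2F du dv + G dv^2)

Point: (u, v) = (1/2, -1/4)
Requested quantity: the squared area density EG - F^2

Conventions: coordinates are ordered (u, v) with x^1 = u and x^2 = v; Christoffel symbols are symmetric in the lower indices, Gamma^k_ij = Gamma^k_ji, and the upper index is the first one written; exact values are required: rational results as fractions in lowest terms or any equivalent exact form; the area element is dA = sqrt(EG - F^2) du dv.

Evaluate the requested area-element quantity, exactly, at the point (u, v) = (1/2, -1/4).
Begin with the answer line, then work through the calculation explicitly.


Answer: EG - F^2 = 126497/65536

E = 521/1024, F = -699/512, G = 1909/256; EG - F^2 = 126497/65536
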